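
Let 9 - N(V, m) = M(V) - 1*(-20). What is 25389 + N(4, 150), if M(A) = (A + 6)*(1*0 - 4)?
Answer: 25418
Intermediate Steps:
M(A) = -24 - 4*A (M(A) = (6 + A)*(0 - 4) = (6 + A)*(-4) = -24 - 4*A)
N(V, m) = 13 + 4*V (N(V, m) = 9 - ((-24 - 4*V) - 1*(-20)) = 9 - ((-24 - 4*V) + 20) = 9 - (-4 - 4*V) = 9 + (4 + 4*V) = 13 + 4*V)
25389 + N(4, 150) = 25389 + (13 + 4*4) = 25389 + (13 + 16) = 25389 + 29 = 25418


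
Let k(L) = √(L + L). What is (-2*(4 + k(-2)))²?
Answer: 48 + 64*I ≈ 48.0 + 64.0*I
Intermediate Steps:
k(L) = √2*√L (k(L) = √(2*L) = √2*√L)
(-2*(4 + k(-2)))² = (-2*(4 + √2*√(-2)))² = (-2*(4 + √2*(I*√2)))² = (-2*(4 + 2*I))² = (-8 - 4*I)²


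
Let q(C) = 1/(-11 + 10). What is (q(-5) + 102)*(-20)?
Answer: -2020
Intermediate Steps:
q(C) = -1 (q(C) = 1/(-1) = -1)
(q(-5) + 102)*(-20) = (-1 + 102)*(-20) = 101*(-20) = -2020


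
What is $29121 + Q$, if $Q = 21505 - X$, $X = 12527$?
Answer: $38099$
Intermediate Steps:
$Q = 8978$ ($Q = 21505 - 12527 = 8978$)
$29121 + Q = 29121 + 8978 = 38099$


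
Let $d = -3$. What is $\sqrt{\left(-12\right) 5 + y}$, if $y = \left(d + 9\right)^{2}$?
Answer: $2 i \sqrt{6} \approx 4.899 i$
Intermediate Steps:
$y = 36$ ($y = \left(-3 + 9\right)^{2} = 6^{2} = 36$)
$\sqrt{\left(-12\right) 5 + y} = \sqrt{\left(-12\right) 5 + 36} = \sqrt{-60 + 36} = \sqrt{-24} = 2 i \sqrt{6}$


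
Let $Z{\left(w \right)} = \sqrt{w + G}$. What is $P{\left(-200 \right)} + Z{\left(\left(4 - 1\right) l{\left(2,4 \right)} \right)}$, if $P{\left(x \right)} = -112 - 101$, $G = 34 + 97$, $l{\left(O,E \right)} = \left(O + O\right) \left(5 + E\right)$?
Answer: $-213 + \sqrt{239} \approx -197.54$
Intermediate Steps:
$l{\left(O,E \right)} = 2 O \left(5 + E\right)$
$G = 131$
$P{\left(x \right)} = -213$
$Z{\left(w \right)} = \sqrt{131 + w}$ ($Z{\left(w \right)} = \sqrt{w + 131} = \sqrt{131 + w}$)
$P{\left(-200 \right)} + Z{\left(\left(4 - 1\right) l{\left(2,4 \right)} \right)} = -213 + \sqrt{131 + \left(4 - 1\right) 2 \cdot 2 \left(5 + 4\right)} = -213 + \sqrt{131 + 3 \cdot 2 \cdot 2 \cdot 9} = -213 + \sqrt{131 + 3 \cdot 36} = -213 + \sqrt{131 + 108} = -213 + \sqrt{239}$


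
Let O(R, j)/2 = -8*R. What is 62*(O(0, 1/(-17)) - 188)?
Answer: -11656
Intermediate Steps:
O(R, j) = -16*R (O(R, j) = 2*(-8*R) = -16*R)
62*(O(0, 1/(-17)) - 188) = 62*(-16*0 - 188) = 62*(0 - 188) = 62*(-188) = -11656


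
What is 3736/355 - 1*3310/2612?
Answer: 4291691/463630 ≈ 9.2567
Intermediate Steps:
3736/355 - 1*3310/2612 = 3736*(1/355) - 3310*1/2612 = 3736/355 - 1655/1306 = 4291691/463630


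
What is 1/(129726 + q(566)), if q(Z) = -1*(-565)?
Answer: 1/130291 ≈ 7.6751e-6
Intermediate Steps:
q(Z) = 565
1/(129726 + q(566)) = 1/(129726 + 565) = 1/130291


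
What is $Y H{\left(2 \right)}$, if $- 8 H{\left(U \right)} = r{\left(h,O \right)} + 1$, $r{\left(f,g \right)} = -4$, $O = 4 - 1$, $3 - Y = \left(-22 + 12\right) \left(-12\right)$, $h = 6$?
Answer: $- \frac{351}{8} \approx -43.875$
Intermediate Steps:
$Y = -117$ ($Y = 3 - \left(-22 + 12\right) \left(-12\right) = 3 - \left(-10\right) \left(-12\right) = 3 - 120 = -117$)
$O = 3$ ($O = 4 - 1 = 3$)
$H{\left(U \right)} = \frac{3}{8}$ ($H{\left(U \right)} = - \frac{-4 + 1}{8} = \left(- \frac{1}{8}\right) \left(-3\right) = \frac{3}{8}$)
$Y H{\left(2 \right)} = \left(-117\right) \frac{3}{8} = - \frac{351}{8}$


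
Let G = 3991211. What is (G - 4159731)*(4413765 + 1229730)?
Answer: -951041777400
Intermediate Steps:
(G - 4159731)*(4413765 + 1229730) = (3991211 - 4159731)*(4413765 + 1229730) = -168520*5643495 = -951041777400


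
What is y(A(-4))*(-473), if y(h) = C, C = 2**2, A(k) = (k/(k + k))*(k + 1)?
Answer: -1892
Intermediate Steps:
A(k) = 1/2 + k/2 (A(k) = (k/((2*k)))*(1 + k) = (k*(1/(2*k)))*(1 + k) = (1 + k)/2 = 1/2 + k/2)
C = 4
y(h) = 4
y(A(-4))*(-473) = 4*(-473) = -1892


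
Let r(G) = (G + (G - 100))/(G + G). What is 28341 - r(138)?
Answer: 1955485/69 ≈ 28340.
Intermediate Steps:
r(G) = (-100 + 2*G)/(2*G) (r(G) = (G + (-100 + G))/((2*G)) = (-100 + 2*G)*(1/(2*G)) = (-100 + 2*G)/(2*G))
28341 - r(138) = 28341 - (-50 + 138)/138 = 28341 - 88/138 = 28341 - 1*44/69 = 28341 - 44/69 = 1955485/69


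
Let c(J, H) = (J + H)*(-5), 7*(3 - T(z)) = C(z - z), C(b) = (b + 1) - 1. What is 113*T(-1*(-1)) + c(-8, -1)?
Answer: 384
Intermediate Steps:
C(b) = b (C(b) = (1 + b) - 1 = b)
T(z) = 3 (T(z) = 3 - (z - z)/7 = 3 - 1/7*0 = 3 + 0 = 3)
c(J, H) = -5*H - 5*J (c(J, H) = (H + J)*(-5) = -5*H - 5*J)
113*T(-1*(-1)) + c(-8, -1) = 113*3 + (-5*(-1) - 5*(-8)) = 339 + (5 + 40) = 339 + 45 = 384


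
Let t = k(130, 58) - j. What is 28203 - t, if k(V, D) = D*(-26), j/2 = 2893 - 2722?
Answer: 30053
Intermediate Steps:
j = 342 (j = 2*(2893 - 2722) = 2*171 = 342)
k(V, D) = -26*D
t = -1850 (t = -26*58 - 1*342 = -1508 - 342 = -1850)
28203 - t = 28203 - 1*(-1850) = 28203 + 1850 = 30053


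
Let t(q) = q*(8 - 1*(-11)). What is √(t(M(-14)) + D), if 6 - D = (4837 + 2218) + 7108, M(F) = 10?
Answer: I*√13967 ≈ 118.18*I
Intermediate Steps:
D = -14157 (D = 6 - ((4837 + 2218) + 7108) = 6 - (7055 + 7108) = 6 - 1*14163 = 6 - 14163 = -14157)
t(q) = 19*q (t(q) = q*(8 + 11) = q*19 = 19*q)
√(t(M(-14)) + D) = √(19*10 - 14157) = √(190 - 14157) = √(-13967) = I*√13967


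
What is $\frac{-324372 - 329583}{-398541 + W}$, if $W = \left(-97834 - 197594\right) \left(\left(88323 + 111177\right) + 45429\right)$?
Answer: $\frac{217985}{24119761051} \approx 9.0376 \cdot 10^{-6}$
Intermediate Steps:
$W = -72358884612$ ($W = - 295428 \left(199500 + 45429\right) = \left(-295428\right) 244929 = -72358884612$)
$\frac{-324372 - 329583}{-398541 + W} = \frac{-324372 - 329583}{-398541 - 72358884612} = - \frac{653955}{-72359283153} = \left(-653955\right) \left(- \frac{1}{72359283153}\right) = \frac{217985}{24119761051}$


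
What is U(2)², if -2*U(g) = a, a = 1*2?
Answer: 1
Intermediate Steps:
a = 2
U(g) = -1 (U(g) = -½*2 = -1)
U(2)² = (-1)² = 1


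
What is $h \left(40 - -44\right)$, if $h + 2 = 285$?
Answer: $23772$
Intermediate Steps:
$h = 283$ ($h = -2 + 285 = 283$)
$h \left(40 - -44\right) = 283 \left(40 - -44\right) = 283 \left(40 + 44\right) = 283 \cdot 84 = 23772$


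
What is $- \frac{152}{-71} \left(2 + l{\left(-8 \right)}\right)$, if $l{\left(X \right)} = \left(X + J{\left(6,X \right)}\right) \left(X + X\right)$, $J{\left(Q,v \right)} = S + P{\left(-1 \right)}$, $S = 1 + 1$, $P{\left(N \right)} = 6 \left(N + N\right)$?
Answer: $\frac{44080}{71} \approx 620.84$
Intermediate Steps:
$P{\left(N \right)} = 12 N$ ($P{\left(N \right)} = 6 \cdot 2 N = 12 N$)
$S = 2$
$J{\left(Q,v \right)} = -10$ ($J{\left(Q,v \right)} = 2 + 12 \left(-1\right) = 2 - 12 = -10$)
$l{\left(X \right)} = 2 X \left(-10 + X\right)$ ($l{\left(X \right)} = \left(X - 10\right) \left(X + X\right) = \left(-10 + X\right) 2 X = 2 X \left(-10 + X\right)$)
$- \frac{152}{-71} \left(2 + l{\left(-8 \right)}\right) = - \frac{152}{-71} \left(2 + 2 \left(-8\right) \left(-10 - 8\right)\right) = \left(-152\right) \left(- \frac{1}{71}\right) \left(2 + 2 \left(-8\right) \left(-18\right)\right) = \frac{152 \left(2 + 288\right)}{71} = \frac{152}{71} \cdot 290 = \frac{44080}{71}$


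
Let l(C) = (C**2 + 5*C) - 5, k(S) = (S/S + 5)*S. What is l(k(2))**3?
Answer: 7880599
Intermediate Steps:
k(S) = 6*S (k(S) = (1 + 5)*S = 6*S)
l(C) = -5 + C**2 + 5*C
l(k(2))**3 = (-5 + (6*2)**2 + 5*(6*2))**3 = (-5 + 12**2 + 5*12)**3 = (-5 + 144 + 60)**3 = 199**3 = 7880599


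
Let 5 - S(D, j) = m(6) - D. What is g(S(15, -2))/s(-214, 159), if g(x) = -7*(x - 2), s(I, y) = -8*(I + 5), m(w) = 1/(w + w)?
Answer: -1505/20064 ≈ -0.075010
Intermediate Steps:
m(w) = 1/(2*w)
S(D, j) = 59/12 + D (S(D, j) = 5 - ((1/2)/6 - D) = 5 - ((1/2)*(1/6) - D) = 5 - (1/12 - D) = 5 + (-1/12 + D) = 59/12 + D)
s(I, y) = -40 - 8*I (s(I, y) = -8*(5 + I) = -40 - 8*I)
g(x) = 14 - 7*x (g(x) = -7*(-2 + x) = 14 - 7*x)
g(S(15, -2))/s(-214, 159) = (14 - 7*(59/12 + 15))/(-40 - 8*(-214)) = (14 - 7*239/12)/(-40 + 1712) = (14 - 1673/12)/1672 = -1505/12*1/1672 = -1505/20064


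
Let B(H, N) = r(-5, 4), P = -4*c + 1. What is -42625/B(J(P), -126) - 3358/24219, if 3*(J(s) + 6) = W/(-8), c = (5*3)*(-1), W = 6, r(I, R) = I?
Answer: 8976679/1053 ≈ 8524.9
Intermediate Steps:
c = -15 (c = 15*(-1) = -15)
P = 61 (P = -4*(-15) + 1 = 60 + 1 = 61)
J(s) = -25/4 (J(s) = -6 + (6/(-8))/3 = -6 + (6*(-1/8))/3 = -6 + (1/3)*(-3/4) = -6 - 1/4 = -25/4)
B(H, N) = -5
-42625/B(J(P), -126) - 3358/24219 = -42625/(-5) - 3358/24219 = -42625*(-1/5) - 3358*1/24219 = 8525 - 146/1053 = 8976679/1053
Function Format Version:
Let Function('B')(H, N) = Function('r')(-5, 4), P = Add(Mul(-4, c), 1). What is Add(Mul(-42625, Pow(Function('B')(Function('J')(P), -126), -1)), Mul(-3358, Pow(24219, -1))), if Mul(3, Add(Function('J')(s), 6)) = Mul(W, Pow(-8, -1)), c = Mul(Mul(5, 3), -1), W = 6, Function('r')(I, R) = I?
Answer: Rational(8976679, 1053) ≈ 8524.9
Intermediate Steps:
c = -15 (c = Mul(15, -1) = -15)
P = 61 (P = Add(Mul(-4, -15), 1) = Add(60, 1) = 61)
Function('J')(s) = Rational(-25, 4) (Function('J')(s) = Add(-6, Mul(Rational(1, 3), Mul(6, Pow(-8, -1)))) = Add(-6, Mul(Rational(1, 3), Mul(6, Rational(-1, 8)))) = Add(-6, Mul(Rational(1, 3), Rational(-3, 4))) = Add(-6, Rational(-1, 4)) = Rational(-25, 4))
Function('B')(H, N) = -5
Add(Mul(-42625, Pow(Function('B')(Function('J')(P), -126), -1)), Mul(-3358, Pow(24219, -1))) = Add(Mul(-42625, Pow(-5, -1)), Mul(-3358, Pow(24219, -1))) = Add(Mul(-42625, Rational(-1, 5)), Mul(-3358, Rational(1, 24219))) = Add(8525, Rational(-146, 1053)) = Rational(8976679, 1053)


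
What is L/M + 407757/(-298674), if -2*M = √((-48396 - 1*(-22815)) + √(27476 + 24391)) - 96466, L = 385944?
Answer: -135919/99558 + 385944/(48233 - I*√(25581 - 3*√5763)/2) ≈ 6.6364 + 0.013208*I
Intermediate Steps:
M = 48233 - √(-25581 + 3*√5763)/2 (M = -(√((-48396 - 1*(-22815)) + √(27476 + 24391)) - 96466)/2 = -(√((-48396 + 22815) + √51867) - 96466)/2 = -(√(-25581 + 3*√5763) - 96466)/2 = -(-96466 + √(-25581 + 3*√5763))/2 = 48233 - √(-25581 + 3*√5763)/2 ≈ 48233.0 - 79.614*I)
L/M + 407757/(-298674) = 385944/(48233 - √(-25581 + 3*√5763)/2) + 407757/(-298674) = 385944/(48233 - √(-25581 + 3*√5763)/2) + 407757*(-1/298674) = 385944/(48233 - √(-25581 + 3*√5763)/2) - 135919/99558 = -135919/99558 + 385944/(48233 - √(-25581 + 3*√5763)/2)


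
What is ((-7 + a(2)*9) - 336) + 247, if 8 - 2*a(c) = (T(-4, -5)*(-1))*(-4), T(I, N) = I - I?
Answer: -60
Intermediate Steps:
T(I, N) = 0
a(c) = 4 (a(c) = 4 - 0*(-1)*(-4)/2 = 4 - 0*(-4) = 4 - ½*0 = 4 + 0 = 4)
((-7 + a(2)*9) - 336) + 247 = ((-7 + 4*9) - 336) + 247 = ((-7 + 36) - 336) + 247 = (29 - 336) + 247 = -307 + 247 = -60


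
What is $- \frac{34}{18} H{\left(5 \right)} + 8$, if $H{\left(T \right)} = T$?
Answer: $- \frac{13}{9} \approx -1.4444$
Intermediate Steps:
$- \frac{34}{18} H{\left(5 \right)} + 8 = - \frac{34}{18} \cdot 5 + 8 = \left(-34\right) \frac{1}{18} \cdot 5 + 8 = \left(- \frac{17}{9}\right) 5 + 8 = - \frac{85}{9} + 8 = - \frac{13}{9}$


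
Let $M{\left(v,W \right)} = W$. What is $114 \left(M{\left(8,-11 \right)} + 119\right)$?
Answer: $12312$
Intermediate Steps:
$114 \left(M{\left(8,-11 \right)} + 119\right) = 114 \left(-11 + 119\right) = 114 \cdot 108 = 12312$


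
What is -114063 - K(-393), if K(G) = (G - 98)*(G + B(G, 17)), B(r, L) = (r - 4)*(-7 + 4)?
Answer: 277755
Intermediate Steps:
B(r, L) = 12 - 3*r (B(r, L) = (-4 + r)*(-3) = 12 - 3*r)
K(G) = (-98 + G)*(12 - 2*G) (K(G) = (G - 98)*(G + (12 - 3*G)) = (-98 + G)*(12 - 2*G))
-114063 - K(-393) = -114063 - (-1176 - 2*(-393)² + 208*(-393)) = -114063 - (-1176 - 2*154449 - 81744) = -114063 - (-1176 - 308898 - 81744) = -114063 - 1*(-391818) = -114063 + 391818 = 277755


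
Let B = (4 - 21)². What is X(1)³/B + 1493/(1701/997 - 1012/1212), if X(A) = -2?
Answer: 130343213111/76053818 ≈ 1713.8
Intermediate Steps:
B = 289 (B = (-17)² = 289)
X(1)³/B + 1493/(1701/997 - 1012/1212) = (-2)³/289 + 1493/(1701/997 - 1012/1212) = -8*1/289 + 1493/(1701*(1/997) - 1012*1/1212) = -8/289 + 1493/(1701/997 - 253/303) = -8/289 + 1493/(263162/302091) = -8/289 + 1493*(302091/263162) = -8/289 + 451021863/263162 = 130343213111/76053818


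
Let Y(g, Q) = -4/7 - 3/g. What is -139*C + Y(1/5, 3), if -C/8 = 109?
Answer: 848347/7 ≈ 1.2119e+5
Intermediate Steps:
C = -872 (C = -8*109 = -872)
Y(g, Q) = -4/7 - 3/g (Y(g, Q) = -4*1/7 - 3/g = -4/7 - 3/g)
-139*C + Y(1/5, 3) = -139*(-872) + (-4/7 - 3/(1/5)) = 121208 + (-4/7 - 3/1/5) = 121208 + (-4/7 - 3*5) = 121208 + (-4/7 - 15) = 121208 - 109/7 = 848347/7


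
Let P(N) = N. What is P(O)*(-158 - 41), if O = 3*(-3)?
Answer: 1791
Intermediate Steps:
O = -9
P(O)*(-158 - 41) = -9*(-158 - 41) = -9*(-199) = 1791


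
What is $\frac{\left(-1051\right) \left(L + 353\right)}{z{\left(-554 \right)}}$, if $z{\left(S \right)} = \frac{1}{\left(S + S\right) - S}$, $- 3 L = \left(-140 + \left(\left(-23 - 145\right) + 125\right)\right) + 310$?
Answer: $\frac{542660728}{3} \approx 1.8089 \cdot 10^{8}$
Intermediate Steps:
$L = - \frac{127}{3}$ ($L = - \frac{\left(-140 + \left(\left(-23 - 145\right) + 125\right)\right) + 310}{3} = - \frac{\left(-140 + \left(-168 + 125\right)\right) + 310}{3} = - \frac{\left(-140 - 43\right) + 310}{3} = - \frac{-183 + 310}{3} = \left(- \frac{1}{3}\right) 127 = - \frac{127}{3} \approx -42.333$)
$z{\left(S \right)} = \frac{1}{S}$ ($z{\left(S \right)} = \frac{1}{2 S - S} = \frac{1}{S}$)
$\frac{\left(-1051\right) \left(L + 353\right)}{z{\left(-554 \right)}} = \frac{\left(-1051\right) \left(- \frac{127}{3} + 353\right)}{\frac{1}{-554}} = \frac{\left(-1051\right) \frac{932}{3}}{- \frac{1}{554}} = \left(- \frac{979532}{3}\right) \left(-554\right) = \frac{542660728}{3}$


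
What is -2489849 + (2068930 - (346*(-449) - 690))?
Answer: -264875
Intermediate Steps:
-2489849 + (2068930 - (346*(-449) - 690)) = -2489849 + (2068930 - (-155354 - 690)) = -2489849 + (2068930 - 1*(-156044)) = -2489849 + (2068930 + 156044) = -2489849 + 2224974 = -264875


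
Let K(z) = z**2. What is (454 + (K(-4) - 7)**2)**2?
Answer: 286225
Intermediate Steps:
(454 + (K(-4) - 7)**2)**2 = (454 + ((-4)**2 - 7)**2)**2 = (454 + (16 - 7)**2)**2 = (454 + 9**2)**2 = (454 + 81)**2 = 535**2 = 286225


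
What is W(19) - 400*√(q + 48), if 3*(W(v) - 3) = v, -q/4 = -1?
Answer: 28/3 - 800*√13 ≈ -2875.1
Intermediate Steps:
q = 4 (q = -4*(-1) = 4)
W(v) = 3 + v/3
W(19) - 400*√(q + 48) = (3 + (⅓)*19) - 400*√(4 + 48) = (3 + 19/3) - 800*√13 = 28/3 - 800*√13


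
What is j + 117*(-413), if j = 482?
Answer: -47839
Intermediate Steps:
j + 117*(-413) = 482 + 117*(-413) = 482 - 48321 = -47839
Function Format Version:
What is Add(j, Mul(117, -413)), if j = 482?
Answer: -47839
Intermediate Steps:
Add(j, Mul(117, -413)) = Add(482, Mul(117, -413)) = Add(482, -48321) = -47839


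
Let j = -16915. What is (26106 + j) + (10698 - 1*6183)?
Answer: 13706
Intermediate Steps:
(26106 + j) + (10698 - 1*6183) = (26106 - 16915) + (10698 - 1*6183) = 9191 + (10698 - 6183) = 9191 + 4515 = 13706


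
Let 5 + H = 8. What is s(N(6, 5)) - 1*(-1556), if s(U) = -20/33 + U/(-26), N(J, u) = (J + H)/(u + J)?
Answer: 1334501/858 ≈ 1555.4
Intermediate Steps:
H = 3 (H = -5 + 8 = 3)
N(J, u) = (3 + J)/(J + u) (N(J, u) = (J + 3)/(u + J) = (3 + J)/(J + u))
s(U) = -20/33 - U/26 (s(U) = -20*1/33 + U*(-1/26) = -20/33 - U/26)
s(N(6, 5)) - 1*(-1556) = (-20/33 - (3 + 6)/(26*(6 + 5))) - 1*(-1556) = (-20/33 - 9/(26*11)) + 1556 = (-20/33 - 9/286) + 1556 = -547/858 + 1556 = 1334501/858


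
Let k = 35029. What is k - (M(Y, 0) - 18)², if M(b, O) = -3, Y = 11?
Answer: 34588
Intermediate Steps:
k - (M(Y, 0) - 18)² = 35029 - (-3 - 18)² = 35029 - 1*(-21)² = 35029 - 1*441 = 35029 - 441 = 34588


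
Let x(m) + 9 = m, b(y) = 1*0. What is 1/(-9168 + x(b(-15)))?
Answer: -1/9177 ≈ -0.00010897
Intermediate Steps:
b(y) = 0
x(m) = -9 + m
1/(-9168 + x(b(-15))) = 1/(-9168 + (-9 + 0)) = 1/(-9168 - 9) = 1/(-9177) = -1/9177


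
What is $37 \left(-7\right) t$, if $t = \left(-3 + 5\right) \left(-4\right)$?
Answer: $2072$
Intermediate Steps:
$t = -8$ ($t = 2 \left(-4\right) = -8$)
$37 \left(-7\right) t = 37 \left(-7\right) \left(-8\right) = \left(-259\right) \left(-8\right) = 2072$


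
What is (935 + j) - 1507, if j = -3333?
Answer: -3905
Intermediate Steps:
(935 + j) - 1507 = (935 - 3333) - 1507 = -2398 - 1507 = -3905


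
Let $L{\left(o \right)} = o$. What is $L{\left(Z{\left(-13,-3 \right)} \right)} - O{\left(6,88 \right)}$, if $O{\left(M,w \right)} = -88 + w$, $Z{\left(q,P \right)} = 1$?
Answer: $1$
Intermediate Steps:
$L{\left(Z{\left(-13,-3 \right)} \right)} - O{\left(6,88 \right)} = 1 - \left(-88 + 88\right) = 1 - 0 = 1 + 0 = 1$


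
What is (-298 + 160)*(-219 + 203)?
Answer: 2208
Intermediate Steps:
(-298 + 160)*(-219 + 203) = -138*(-16) = 2208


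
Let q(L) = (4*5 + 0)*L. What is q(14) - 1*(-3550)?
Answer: 3830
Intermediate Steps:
q(L) = 20*L (q(L) = (20 + 0)*L = 20*L)
q(14) - 1*(-3550) = 20*14 - 1*(-3550) = 280 + 3550 = 3830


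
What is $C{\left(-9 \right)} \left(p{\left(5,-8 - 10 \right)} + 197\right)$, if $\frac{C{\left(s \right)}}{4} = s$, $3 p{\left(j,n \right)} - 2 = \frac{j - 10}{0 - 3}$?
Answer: $-7136$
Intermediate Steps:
$p{\left(j,n \right)} = \frac{16}{9} - \frac{j}{9}$ ($p{\left(j,n \right)} = \frac{2}{3} + \frac{\left(j - 10\right) \frac{1}{0 - 3}}{3} = \frac{2}{3} + \frac{\left(-10 + j\right) \frac{1}{-3}}{3} = \frac{2}{3} + \frac{\left(-10 + j\right) \left(- \frac{1}{3}\right)}{3} = \frac{2}{3} + \frac{\frac{10}{3} - \frac{j}{3}}{3} = \frac{2}{3} - \left(- \frac{10}{9} + \frac{j}{9}\right) = \frac{16}{9} - \frac{j}{9}$)
$C{\left(s \right)} = 4 s$
$C{\left(-9 \right)} \left(p{\left(5,-8 - 10 \right)} + 197\right) = 4 \left(-9\right) \left(\left(\frac{16}{9} - \frac{5}{9}\right) + 197\right) = - 36 \left(\left(\frac{16}{9} - \frac{5}{9}\right) + 197\right) = - 36 \left(\frac{11}{9} + 197\right) = \left(-36\right) \frac{1784}{9} = -7136$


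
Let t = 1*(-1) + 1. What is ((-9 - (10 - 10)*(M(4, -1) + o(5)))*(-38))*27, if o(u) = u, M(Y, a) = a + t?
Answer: 9234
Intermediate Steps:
t = 0 (t = -1 + 1 = 0)
M(Y, a) = a (M(Y, a) = a + 0 = a)
((-9 - (10 - 10)*(M(4, -1) + o(5)))*(-38))*27 = ((-9 - (10 - 10)*(-1 + 5))*(-38))*27 = ((-9 - 0*4)*(-38))*27 = ((-9 - 1*0)*(-38))*27 = ((-9 + 0)*(-38))*27 = -9*(-38)*27 = 342*27 = 9234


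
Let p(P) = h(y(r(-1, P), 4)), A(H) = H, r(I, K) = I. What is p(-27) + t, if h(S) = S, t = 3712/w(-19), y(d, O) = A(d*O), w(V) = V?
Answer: -3788/19 ≈ -199.37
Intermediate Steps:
y(d, O) = O*d (y(d, O) = d*O = O*d)
t = -3712/19 (t = 3712/(-19) = 3712*(-1/19) = -3712/19 ≈ -195.37)
p(P) = -4 (p(P) = 4*(-1) = -4)
p(-27) + t = -4 - 3712/19 = -3788/19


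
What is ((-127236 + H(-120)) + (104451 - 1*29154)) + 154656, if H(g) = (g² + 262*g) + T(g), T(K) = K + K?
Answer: 85437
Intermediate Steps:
T(K) = 2*K
H(g) = g² + 264*g (H(g) = (g² + 262*g) + 2*g = g² + 264*g)
((-127236 + H(-120)) + (104451 - 1*29154)) + 154656 = ((-127236 - 120*(264 - 120)) + (104451 - 1*29154)) + 154656 = ((-127236 - 120*144) + (104451 - 29154)) + 154656 = ((-127236 - 17280) + 75297) + 154656 = (-144516 + 75297) + 154656 = -69219 + 154656 = 85437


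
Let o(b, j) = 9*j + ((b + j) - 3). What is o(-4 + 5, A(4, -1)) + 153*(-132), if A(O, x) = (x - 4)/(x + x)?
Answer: -20173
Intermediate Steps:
A(O, x) = (-4 + x)/(2*x) (A(O, x) = (-4 + x)/((2*x)) = (-4 + x)*(1/(2*x)) = (-4 + x)/(2*x))
o(b, j) = -3 + b + 10*j (o(b, j) = 9*j + (-3 + b + j) = -3 + b + 10*j)
o(-4 + 5, A(4, -1)) + 153*(-132) = (-3 + (-4 + 5) + 10*((½)*(-4 - 1)/(-1))) + 153*(-132) = (-3 + 1 + 10*((½)*(-1)*(-5))) - 20196 = (-3 + 1 + 10*(5/2)) - 20196 = (-3 + 1 + 25) - 20196 = 23 - 20196 = -20173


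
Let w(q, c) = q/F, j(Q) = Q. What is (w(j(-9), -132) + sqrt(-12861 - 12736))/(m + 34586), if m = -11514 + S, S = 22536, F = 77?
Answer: -9/3511816 + I*sqrt(25597)/45608 ≈ -2.5628e-6 + 0.0035079*I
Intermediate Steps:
w(q, c) = q/77
m = 11022 (m = -11514 + 22536 = 11022)
(w(j(-9), -132) + sqrt(-12861 - 12736))/(m + 34586) = ((1/77)*(-9) + sqrt(-12861 - 12736))/(11022 + 34586) = (-9/77 + sqrt(-25597))/45608 = (-9/77 + I*sqrt(25597))*(1/45608) = -9/3511816 + I*sqrt(25597)/45608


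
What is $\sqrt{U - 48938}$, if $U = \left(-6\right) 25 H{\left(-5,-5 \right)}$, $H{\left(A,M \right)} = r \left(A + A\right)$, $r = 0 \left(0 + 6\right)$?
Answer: $i \sqrt{48938} \approx 221.22 i$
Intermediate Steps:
$r = 0$ ($r = 0 \cdot 6 = 0$)
$H{\left(A,M \right)} = 0$ ($H{\left(A,M \right)} = 0 \left(A + A\right) = 0 \cdot 2 A = 0$)
$U = 0$ ($U = \left(-6\right) 25 \cdot 0 = \left(-150\right) 0 = 0$)
$\sqrt{U - 48938} = \sqrt{0 - 48938} = \sqrt{-48938} = i \sqrt{48938}$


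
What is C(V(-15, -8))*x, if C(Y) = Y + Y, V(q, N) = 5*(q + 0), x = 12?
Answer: -1800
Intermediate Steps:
V(q, N) = 5*q
C(Y) = 2*Y
C(V(-15, -8))*x = (2*(5*(-15)))*12 = (2*(-75))*12 = -150*12 = -1800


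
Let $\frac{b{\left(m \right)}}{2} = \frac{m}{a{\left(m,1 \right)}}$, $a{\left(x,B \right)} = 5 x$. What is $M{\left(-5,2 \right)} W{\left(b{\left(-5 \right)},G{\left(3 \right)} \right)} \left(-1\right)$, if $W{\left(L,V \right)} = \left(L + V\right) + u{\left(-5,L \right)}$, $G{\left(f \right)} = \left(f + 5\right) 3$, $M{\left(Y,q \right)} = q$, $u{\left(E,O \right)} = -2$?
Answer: $- \frac{224}{5} \approx -44.8$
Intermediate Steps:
$G{\left(f \right)} = 15 + 3 f$ ($G{\left(f \right)} = \left(5 + f\right) 3 = 15 + 3 f$)
$b{\left(m \right)} = \frac{2}{5}$ ($b{\left(m \right)} = 2 \frac{m}{5 m} = 2 m \frac{1}{5 m} = 2 \cdot \frac{1}{5} = \frac{2}{5}$)
$W{\left(L,V \right)} = -2 + L + V$ ($W{\left(L,V \right)} = \left(L + V\right) - 2 = -2 + L + V$)
$M{\left(-5,2 \right)} W{\left(b{\left(-5 \right)},G{\left(3 \right)} \right)} \left(-1\right) = 2 \left(-2 + \frac{2}{5} + \left(15 + 3 \cdot 3\right)\right) \left(-1\right) = 2 \left(-2 + \frac{2}{5} + \left(15 + 9\right)\right) \left(-1\right) = 2 \left(-2 + \frac{2}{5} + 24\right) \left(-1\right) = 2 \cdot \frac{112}{5} \left(-1\right) = \frac{224}{5} \left(-1\right) = - \frac{224}{5}$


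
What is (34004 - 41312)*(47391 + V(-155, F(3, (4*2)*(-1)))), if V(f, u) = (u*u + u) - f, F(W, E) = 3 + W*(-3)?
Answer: -347685408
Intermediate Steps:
F(W, E) = 3 - 3*W
V(f, u) = u + u² - f (V(f, u) = (u² + u) - f = (u + u²) - f = u + u² - f)
(34004 - 41312)*(47391 + V(-155, F(3, (4*2)*(-1)))) = (34004 - 41312)*(47391 + ((3 - 3*3) + (3 - 3*3)² - 1*(-155))) = -7308*(47391 + ((3 - 9) + (3 - 9)² + 155)) = -7308*(47391 + (-6 + (-6)² + 155)) = -7308*(47391 + (-6 + 36 + 155)) = -7308*(47391 + 185) = -7308*47576 = -347685408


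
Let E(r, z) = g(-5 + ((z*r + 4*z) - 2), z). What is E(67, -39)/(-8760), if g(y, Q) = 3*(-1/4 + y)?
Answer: 2221/2336 ≈ 0.95077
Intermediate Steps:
g(y, Q) = -¾ + 3*y (g(y, Q) = 3*(-1*¼ + y) = 3*(-¼ + y) = -¾ + 3*y)
E(r, z) = -87/4 + 12*z + 3*r*z (E(r, z) = -¾ + 3*(-5 + ((z*r + 4*z) - 2)) = -¾ + 3*(-5 + ((r*z + 4*z) - 2)) = -¾ + 3*(-5 + ((4*z + r*z) - 2)) = -¾ + 3*(-5 + (-2 + 4*z + r*z)) = -¾ + 3*(-7 + 4*z + r*z) = -¾ + (-21 + 12*z + 3*r*z) = -87/4 + 12*z + 3*r*z)
E(67, -39)/(-8760) = (-87/4 + 12*(-39) + 3*67*(-39))/(-8760) = (-87/4 - 468 - 7839)*(-1/8760) = -33315/4*(-1/8760) = 2221/2336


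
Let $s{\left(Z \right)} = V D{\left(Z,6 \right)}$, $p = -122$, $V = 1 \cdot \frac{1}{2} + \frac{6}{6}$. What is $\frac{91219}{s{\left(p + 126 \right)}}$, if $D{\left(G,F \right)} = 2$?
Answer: $\frac{91219}{3} \approx 30406.0$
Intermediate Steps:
$V = \frac{3}{2}$ ($V = 1 \cdot \frac{1}{2} + 6 \cdot \frac{1}{6} = \frac{1}{2} + 1 = \frac{3}{2} \approx 1.5$)
$s{\left(Z \right)} = 3$ ($s{\left(Z \right)} = \frac{3}{2} \cdot 2 = 3$)
$\frac{91219}{s{\left(p + 126 \right)}} = \frac{91219}{3}$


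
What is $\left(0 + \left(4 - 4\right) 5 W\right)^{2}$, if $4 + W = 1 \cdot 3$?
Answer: $0$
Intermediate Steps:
$W = -1$ ($W = -4 + 1 \cdot 3 = -4 + 3 = -1$)
$\left(0 + \left(4 - 4\right) 5 W\right)^{2} = \left(0 + \left(4 - 4\right) 5 \left(-1\right)\right)^{2} = \left(0 + 0 \cdot 5 \left(-1\right)\right)^{2} = \left(0 + 0 \left(-1\right)\right)^{2} = \left(0 + 0\right)^{2} = 0^{2} = 0$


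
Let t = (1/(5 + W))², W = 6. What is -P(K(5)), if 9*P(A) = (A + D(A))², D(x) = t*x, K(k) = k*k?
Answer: -9302500/131769 ≈ -70.597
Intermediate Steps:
K(k) = k²
t = 1/121 (t = (1/(5 + 6))² = (1/11)² = 1/121 ≈ 0.0082645)
D(x) = x/121
P(A) = 14884*A²/131769 (P(A) = (A + A/121)²/9 = (122*A/121)²/9 = (14884*A²/14641)/9 = 14884*A²/131769)
-P(K(5)) = -14884*(5²)²/131769 = -14884*25²/131769 = -14884*625/131769 = -1*9302500/131769 = -9302500/131769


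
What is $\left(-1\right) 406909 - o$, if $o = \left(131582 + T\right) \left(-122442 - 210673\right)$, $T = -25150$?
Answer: $35453688771$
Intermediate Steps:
$o = -35454095680$ ($o = \left(131582 - 25150\right) \left(-122442 - 210673\right) = 106432 \left(-333115\right) = -35454095680$)
$\left(-1\right) 406909 - o = \left(-1\right) 406909 - -35454095680 = -406909 + 35454095680 = 35453688771$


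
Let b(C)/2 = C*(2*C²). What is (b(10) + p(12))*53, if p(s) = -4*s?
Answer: 209456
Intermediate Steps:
b(C) = 4*C³ (b(C) = 2*(C*(2*C²)) = 2*(2*C³) = 4*C³)
(b(10) + p(12))*53 = (4*10³ - 4*12)*53 = (4*1000 - 48)*53 = (4000 - 48)*53 = 3952*53 = 209456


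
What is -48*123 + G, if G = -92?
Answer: -5996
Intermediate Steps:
-48*123 + G = -48*123 - 92 = -5904 - 92 = -5996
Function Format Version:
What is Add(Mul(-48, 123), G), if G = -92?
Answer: -5996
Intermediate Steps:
Add(Mul(-48, 123), G) = Add(Mul(-48, 123), -92) = Add(-5904, -92) = -5996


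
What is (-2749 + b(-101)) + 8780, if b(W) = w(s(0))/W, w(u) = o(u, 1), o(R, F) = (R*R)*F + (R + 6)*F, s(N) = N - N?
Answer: 609125/101 ≈ 6030.9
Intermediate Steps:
s(N) = 0
o(R, F) = F*R**2 + F*(6 + R) (o(R, F) = R**2*F + (6 + R)*F = F*R**2 + F*(6 + R))
w(u) = 6 + u + u**2 (w(u) = 1*(6 + u + u**2) = 6 + u + u**2)
b(W) = 6/W (b(W) = (6 + 0 + 0**2)/W = (6 + 0 + 0)/W = 6/W)
(-2749 + b(-101)) + 8780 = (-2749 + 6/(-101)) + 8780 = (-2749 + 6*(-1/101)) + 8780 = (-2749 - 6/101) + 8780 = -277655/101 + 8780 = 609125/101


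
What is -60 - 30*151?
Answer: -4590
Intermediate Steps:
-60 - 30*151 = -60 - 4530 = -4590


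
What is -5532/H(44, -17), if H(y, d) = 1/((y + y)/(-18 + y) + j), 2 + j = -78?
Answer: 5509872/13 ≈ 4.2384e+5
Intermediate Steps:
j = -80 (j = -2 - 78 = -80)
H(y, d) = 1/(-80 + 2*y/(-18 + y)) (H(y, d) = 1/((y + y)/(-18 + y) - 80) = 1/((2*y)/(-18 + y) - 80) = 1/(2*y/(-18 + y) - 80) = 1/(-80 + 2*y/(-18 + y)))
-5532/H(44, -17) = -5532*6*(-240 + 13*44)/(18 - 1*44) = -5532*6*(-240 + 572)/(18 - 44) = -5532/((1/6)*(-26)/332) = -5532/((1/6)*(1/332)*(-26)) = -5532/(-13/996) = -5532*(-996/13) = 5509872/13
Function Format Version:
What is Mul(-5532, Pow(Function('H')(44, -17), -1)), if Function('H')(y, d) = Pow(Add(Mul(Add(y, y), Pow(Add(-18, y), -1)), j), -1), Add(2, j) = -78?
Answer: Rational(5509872, 13) ≈ 4.2384e+5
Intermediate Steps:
j = -80 (j = Add(-2, -78) = -80)
Function('H')(y, d) = Pow(Add(-80, Mul(2, y, Pow(Add(-18, y), -1))), -1) (Function('H')(y, d) = Pow(Add(Mul(Add(y, y), Pow(Add(-18, y), -1)), -80), -1) = Pow(Add(Mul(Mul(2, y), Pow(Add(-18, y), -1)), -80), -1) = Pow(Add(Mul(2, y, Pow(Add(-18, y), -1)), -80), -1) = Pow(Add(-80, Mul(2, y, Pow(Add(-18, y), -1))), -1))
Mul(-5532, Pow(Function('H')(44, -17), -1)) = Mul(-5532, Pow(Mul(Rational(1, 6), Pow(Add(-240, Mul(13, 44)), -1), Add(18, Mul(-1, 44))), -1)) = Mul(-5532, Pow(Mul(Rational(1, 6), Pow(Add(-240, 572), -1), Add(18, -44)), -1)) = Mul(-5532, Pow(Mul(Rational(1, 6), Pow(332, -1), -26), -1)) = Mul(-5532, Pow(Mul(Rational(1, 6), Rational(1, 332), -26), -1)) = Mul(-5532, Pow(Rational(-13, 996), -1)) = Mul(-5532, Rational(-996, 13)) = Rational(5509872, 13)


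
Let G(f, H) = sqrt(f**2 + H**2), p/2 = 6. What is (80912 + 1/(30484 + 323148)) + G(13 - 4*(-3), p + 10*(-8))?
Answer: 28613072385/353632 + sqrt(5249) ≈ 80985.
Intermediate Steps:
p = 12 (p = 2*6 = 12)
G(f, H) = sqrt(H**2 + f**2)
(80912 + 1/(30484 + 323148)) + G(13 - 4*(-3), p + 10*(-8)) = (80912 + 1/(30484 + 323148)) + sqrt((12 + 10*(-8))**2 + (13 - 4*(-3))**2) = (80912 + 1/353632) + sqrt((12 - 80)**2 + (13 + 12)**2) = (80912 + 1/353632) + sqrt((-68)**2 + 25**2) = 28613072385/353632 + sqrt(4624 + 625) = 28613072385/353632 + sqrt(5249)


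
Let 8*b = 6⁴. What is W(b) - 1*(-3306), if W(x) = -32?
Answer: 3274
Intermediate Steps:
b = 162 (b = (⅛)*6⁴ = (⅛)*1296 = 162)
W(b) - 1*(-3306) = -32 - 1*(-3306) = -32 + 3306 = 3274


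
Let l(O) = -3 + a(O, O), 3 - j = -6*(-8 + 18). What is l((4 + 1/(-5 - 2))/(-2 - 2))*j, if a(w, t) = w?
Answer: -999/4 ≈ -249.75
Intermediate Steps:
j = 63 (j = 3 - (-6)*(-8 + 18) = 3 - (-6)*10 = 3 - 1*(-60) = 3 + 60 = 63)
l(O) = -3 + O
l((4 + 1/(-5 - 2))/(-2 - 2))*j = (-3 + (4 + 1/(-5 - 2))/(-2 - 2))*63 = (-3 + (4 + 1/(-7))/(-4))*63 = (-3 + (4 - ⅐)*(-¼))*63 = (-3 + (27/7)*(-¼))*63 = (-3 - 27/28)*63 = -111/28*63 = -999/4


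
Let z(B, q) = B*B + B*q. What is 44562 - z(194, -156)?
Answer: 37190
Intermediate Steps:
z(B, q) = B² + B*q
44562 - z(194, -156) = 44562 - 194*(194 - 156) = 44562 - 194*38 = 44562 - 1*7372 = 44562 - 7372 = 37190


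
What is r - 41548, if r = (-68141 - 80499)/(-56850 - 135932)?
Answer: -4004778948/96391 ≈ -41547.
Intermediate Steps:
r = 74320/96391 (r = -148640/(-192782) = -148640*(-1/192782) = 74320/96391 ≈ 0.77103)
r - 41548 = 74320/96391 - 41548 = -4004778948/96391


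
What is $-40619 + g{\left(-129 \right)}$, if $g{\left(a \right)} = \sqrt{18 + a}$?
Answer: $-40619 + i \sqrt{111} \approx -40619.0 + 10.536 i$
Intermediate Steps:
$-40619 + g{\left(-129 \right)} = -40619 + \sqrt{18 - 129} = -40619 + \sqrt{-111} = -40619 + i \sqrt{111}$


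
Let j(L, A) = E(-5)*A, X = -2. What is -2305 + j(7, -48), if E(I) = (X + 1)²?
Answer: -2353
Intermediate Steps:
E(I) = 1 (E(I) = (-2 + 1)² = (-1)² = 1)
j(L, A) = A (j(L, A) = 1*A = A)
-2305 + j(7, -48) = -2305 - 48 = -2353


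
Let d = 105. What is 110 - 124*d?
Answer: -12910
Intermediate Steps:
110 - 124*d = 110 - 124*105 = 110 - 13020 = -12910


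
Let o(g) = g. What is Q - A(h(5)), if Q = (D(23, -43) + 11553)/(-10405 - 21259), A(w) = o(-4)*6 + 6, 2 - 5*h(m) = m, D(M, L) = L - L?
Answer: 558399/31664 ≈ 17.635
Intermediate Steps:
D(M, L) = 0
h(m) = 2/5 - m/5
A(w) = -18 (A(w) = -4*6 + 6 = -24 + 6 = -18)
Q = -11553/31664 (Q = (0 + 11553)/(-10405 - 21259) = 11553/(-31664) = 11553*(-1/31664) = -11553/31664 ≈ -0.36486)
Q - A(h(5)) = -11553/31664 - 1*(-18) = -11553/31664 + 18 = 558399/31664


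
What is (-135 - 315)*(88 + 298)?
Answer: -173700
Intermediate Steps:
(-135 - 315)*(88 + 298) = -450*386 = -173700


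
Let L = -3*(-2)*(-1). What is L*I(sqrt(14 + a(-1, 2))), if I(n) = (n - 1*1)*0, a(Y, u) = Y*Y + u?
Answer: 0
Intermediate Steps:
a(Y, u) = u + Y**2 (a(Y, u) = Y**2 + u = u + Y**2)
I(n) = 0 (I(n) = (n - 1)*0 = (-1 + n)*0 = 0)
L = -6 (L = 6*(-1) = -6)
L*I(sqrt(14 + a(-1, 2))) = -6*0 = 0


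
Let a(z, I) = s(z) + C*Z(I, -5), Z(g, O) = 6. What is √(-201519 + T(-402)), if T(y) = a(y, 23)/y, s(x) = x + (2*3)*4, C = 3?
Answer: I*√904614771/67 ≈ 448.91*I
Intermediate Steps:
s(x) = 24 + x (s(x) = x + 6*4 = x + 24 = 24 + x)
a(z, I) = 42 + z (a(z, I) = (24 + z) + 3*6 = (24 + z) + 18 = 42 + z)
T(y) = (42 + y)/y
√(-201519 + T(-402)) = √(-201519 + (42 - 402)/(-402)) = √(-201519 - 1/402*(-360)) = √(-201519 + 60/67) = √(-13501713/67) = I*√904614771/67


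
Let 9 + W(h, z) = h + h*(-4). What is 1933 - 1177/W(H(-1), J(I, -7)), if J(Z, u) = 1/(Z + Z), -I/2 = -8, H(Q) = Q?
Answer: 12775/6 ≈ 2129.2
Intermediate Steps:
I = 16 (I = -2*(-8) = 16)
J(Z, u) = 1/(2*Z)
W(h, z) = -9 - 3*h (W(h, z) = -9 + (h + h*(-4)) = -9 + (h - 4*h) = -9 - 3*h)
1933 - 1177/W(H(-1), J(I, -7)) = 1933 - 1177/(-9 - 3*(-1)) = 1933 - 1177/(-9 + 3) = 1933 - 1177/(-6) = 1933 - 1177*(-1/6) = 1933 + 1177/6 = 12775/6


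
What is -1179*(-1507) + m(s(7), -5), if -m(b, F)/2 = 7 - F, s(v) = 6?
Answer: 1776729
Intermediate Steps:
m(b, F) = -14 + 2*F (m(b, F) = -2*(7 - F) = -14 + 2*F)
-1179*(-1507) + m(s(7), -5) = -1179*(-1507) + (-14 + 2*(-5)) = 1776753 + (-14 - 10) = 1776753 - 24 = 1776729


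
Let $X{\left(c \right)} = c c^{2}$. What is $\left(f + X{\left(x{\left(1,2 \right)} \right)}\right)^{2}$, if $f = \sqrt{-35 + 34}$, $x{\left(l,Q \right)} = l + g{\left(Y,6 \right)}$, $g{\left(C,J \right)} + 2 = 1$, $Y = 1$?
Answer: $-1$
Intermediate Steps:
$g{\left(C,J \right)} = -1$ ($g{\left(C,J \right)} = -2 + 1 = -1$)
$x{\left(l,Q \right)} = -1 + l$ ($x{\left(l,Q \right)} = l - 1 = -1 + l$)
$X{\left(c \right)} = c^{3}$
$f = i$ ($f = \sqrt{-1} = i \approx 1.0 i$)
$\left(f + X{\left(x{\left(1,2 \right)} \right)}\right)^{2} = \left(i + \left(-1 + 1\right)^{3}\right)^{2} = \left(i + 0^{3}\right)^{2} = \left(i + 0\right)^{2} = i^{2} = -1$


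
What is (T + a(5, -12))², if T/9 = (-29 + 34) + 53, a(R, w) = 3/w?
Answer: 4355569/16 ≈ 2.7222e+5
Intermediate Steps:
T = 522 (T = 9*((-29 + 34) + 53) = 9*(5 + 53) = 9*58 = 522)
(T + a(5, -12))² = (522 + 3/(-12))² = (522 + 3*(-1/12))² = (522 - ¼)² = (2087/4)² = 4355569/16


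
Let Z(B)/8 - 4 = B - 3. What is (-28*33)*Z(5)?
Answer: -44352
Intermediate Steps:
Z(B) = 8 + 8*B (Z(B) = 32 + 8*(B - 3) = 32 + 8*(-3 + B) = 32 + (-24 + 8*B) = 8 + 8*B)
(-28*33)*Z(5) = (-28*33)*(8 + 8*5) = -924*(8 + 40) = -924*48 = -44352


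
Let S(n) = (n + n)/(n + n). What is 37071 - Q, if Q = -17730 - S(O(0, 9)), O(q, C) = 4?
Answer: 54802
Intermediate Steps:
S(n) = 1 (S(n) = (2*n)/((2*n)) = (2*n)*(1/(2*n)) = 1)
Q = -17731 (Q = -17730 - 1*1 = -17730 - 1 = -17731)
37071 - Q = 37071 - 1*(-17731) = 37071 + 17731 = 54802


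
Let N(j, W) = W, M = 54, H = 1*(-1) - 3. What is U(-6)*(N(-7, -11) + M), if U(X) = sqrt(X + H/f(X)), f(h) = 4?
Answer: 43*I*sqrt(7) ≈ 113.77*I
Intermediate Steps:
H = -4 (H = -1 - 3 = -4)
U(X) = sqrt(-1 + X) (U(X) = sqrt(X - 4/4) = sqrt(X - 4*1/4) = sqrt(X - 1) = sqrt(-1 + X))
U(-6)*(N(-7, -11) + M) = sqrt(-1 - 6)*(-11 + 54) = sqrt(-7)*43 = (I*sqrt(7))*43 = 43*I*sqrt(7)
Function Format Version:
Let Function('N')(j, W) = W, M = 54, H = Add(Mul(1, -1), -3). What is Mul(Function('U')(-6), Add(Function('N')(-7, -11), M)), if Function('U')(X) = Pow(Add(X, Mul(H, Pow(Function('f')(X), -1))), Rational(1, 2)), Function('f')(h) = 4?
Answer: Mul(43, I, Pow(7, Rational(1, 2))) ≈ Mul(113.77, I)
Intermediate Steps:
H = -4 (H = Add(-1, -3) = -4)
Function('U')(X) = Pow(Add(-1, X), Rational(1, 2)) (Function('U')(X) = Pow(Add(X, Mul(-4, Pow(4, -1))), Rational(1, 2)) = Pow(Add(X, Mul(-4, Rational(1, 4))), Rational(1, 2)) = Pow(Add(X, -1), Rational(1, 2)) = Pow(Add(-1, X), Rational(1, 2)))
Mul(Function('U')(-6), Add(Function('N')(-7, -11), M)) = Mul(Pow(Add(-1, -6), Rational(1, 2)), Add(-11, 54)) = Mul(Pow(-7, Rational(1, 2)), 43) = Mul(Mul(I, Pow(7, Rational(1, 2))), 43) = Mul(43, I, Pow(7, Rational(1, 2)))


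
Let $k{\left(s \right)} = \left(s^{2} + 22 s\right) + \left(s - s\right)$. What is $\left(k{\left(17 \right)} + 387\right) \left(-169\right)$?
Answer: $-177450$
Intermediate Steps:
$k{\left(s \right)} = s^{2} + 22 s$ ($k{\left(s \right)} = \left(s^{2} + 22 s\right) + 0 = s^{2} + 22 s$)
$\left(k{\left(17 \right)} + 387\right) \left(-169\right) = \left(17 \left(22 + 17\right) + 387\right) \left(-169\right) = \left(17 \cdot 39 + 387\right) \left(-169\right) = \left(663 + 387\right) \left(-169\right) = 1050 \left(-169\right) = -177450$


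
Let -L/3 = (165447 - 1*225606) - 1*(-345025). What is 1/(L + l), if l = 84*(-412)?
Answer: -1/889206 ≈ -1.1246e-6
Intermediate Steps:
l = -34608
L = -854598 (L = -3*((165447 - 1*225606) - 1*(-345025)) = -3*((165447 - 225606) + 345025) = -3*(-60159 + 345025) = -3*284866 = -854598)
1/(L + l) = 1/(-854598 - 34608) = 1/(-889206) = -1/889206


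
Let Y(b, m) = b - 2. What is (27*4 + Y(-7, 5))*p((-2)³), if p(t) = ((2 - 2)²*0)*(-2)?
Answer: 0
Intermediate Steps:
Y(b, m) = -2 + b
p(t) = 0 (p(t) = (0²*0)*(-2) = (0*0)*(-2) = 0*(-2) = 0)
(27*4 + Y(-7, 5))*p((-2)³) = (27*4 + (-2 - 7))*0 = (108 - 9)*0 = 99*0 = 0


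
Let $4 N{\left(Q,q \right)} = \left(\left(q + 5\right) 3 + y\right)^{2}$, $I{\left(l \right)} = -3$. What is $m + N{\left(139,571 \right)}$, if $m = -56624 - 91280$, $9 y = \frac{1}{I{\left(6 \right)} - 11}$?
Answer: $\frac{38012550913}{63504} \approx 5.9859 \cdot 10^{5}$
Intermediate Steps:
$y = - \frac{1}{126}$ ($y = \frac{1}{9 \left(-3 - 11\right)} = \frac{1}{9 \left(-14\right)} = \frac{1}{9} \left(- \frac{1}{14}\right) = - \frac{1}{126} \approx -0.0079365$)
$m = -147904$
$N{\left(Q,q \right)} = \frac{\left(\frac{1889}{126} + 3 q\right)^{2}}{4}$ ($N{\left(Q,q \right)} = \frac{\left(\left(q + 5\right) 3 - \frac{1}{126}\right)^{2}}{4} = \frac{\left(\left(5 + q\right) 3 - \frac{1}{126}\right)^{2}}{4} = \frac{\left(\left(15 + 3 q\right) - \frac{1}{126}\right)^{2}}{4} = \frac{\left(\frac{1889}{126} + 3 q\right)^{2}}{4}$)
$m + N{\left(139,571 \right)} = -147904 + \frac{\left(1889 + 378 \cdot 571\right)^{2}}{63504} = -147904 + \frac{\left(1889 + 215838\right)^{2}}{63504} = -147904 + \frac{217727^{2}}{63504} = -147904 + \frac{1}{63504} \cdot 47405046529 = -147904 + \frac{47405046529}{63504} = \frac{38012550913}{63504}$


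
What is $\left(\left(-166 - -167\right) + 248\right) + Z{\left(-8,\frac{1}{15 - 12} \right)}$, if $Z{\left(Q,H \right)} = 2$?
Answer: $251$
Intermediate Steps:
$\left(\left(-166 - -167\right) + 248\right) + Z{\left(-8,\frac{1}{15 - 12} \right)} = \left(\left(-166 - -167\right) + 248\right) + 2 = \left(\left(-166 + 167\right) + 248\right) + 2 = \left(1 + 248\right) + 2 = 249 + 2 = 251$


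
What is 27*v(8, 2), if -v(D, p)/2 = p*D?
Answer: -864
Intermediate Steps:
v(D, p) = -2*D*p (v(D, p) = -2*p*D = -2*D*p)
27*v(8, 2) = 27*(-2*8*2) = 27*(-32) = -864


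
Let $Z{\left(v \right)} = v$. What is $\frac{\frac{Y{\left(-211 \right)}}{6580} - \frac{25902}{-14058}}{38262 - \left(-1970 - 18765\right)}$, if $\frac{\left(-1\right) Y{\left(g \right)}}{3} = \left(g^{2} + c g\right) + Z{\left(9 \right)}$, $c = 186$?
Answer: $- \frac{727948}{75796100765} \approx -9.604 \cdot 10^{-6}$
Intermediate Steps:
$Y{\left(g \right)} = -27 - 558 g - 3 g^{2}$ ($Y{\left(g \right)} = - 3 \left(\left(g^{2} + 186 g\right) + 9\right) = - 3 \left(9 + g^{2} + 186 g\right) = -27 - 558 g - 3 g^{2}$)
$\frac{\frac{Y{\left(-211 \right)}}{6580} - \frac{25902}{-14058}}{38262 - \left(-1970 - 18765\right)} = \frac{\frac{-27 - -117738 - 3 \left(-211\right)^{2}}{6580} - \frac{25902}{-14058}}{38262 - \left(-1970 - 18765\right)} = \frac{\left(-27 + 117738 - 133563\right) \frac{1}{6580} - - \frac{1439}{781}}{38262 - -20735} = \frac{\left(-27 + 117738 - 133563\right) \frac{1}{6580} + \frac{1439}{781}}{38262 + 20735} = \frac{\left(-15852\right) \frac{1}{6580} + \frac{1439}{781}}{58997} = \left(- \frac{3963}{1645} + \frac{1439}{781}\right) \frac{1}{58997} = \left(- \frac{727948}{1284745}\right) \frac{1}{58997} = - \frac{727948}{75796100765}$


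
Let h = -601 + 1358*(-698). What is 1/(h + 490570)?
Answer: -1/457915 ≈ -2.1838e-6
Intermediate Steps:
h = -948485 (h = -601 - 947884 = -948485)
1/(h + 490570) = 1/(-948485 + 490570) = 1/(-457915) = -1/457915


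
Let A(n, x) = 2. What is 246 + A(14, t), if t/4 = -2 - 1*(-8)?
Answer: 248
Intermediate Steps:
t = 24 (t = 4*(-2 - 1*(-8)) = 4*(-2 + 8) = 4*6 = 24)
246 + A(14, t) = 246 + 2 = 248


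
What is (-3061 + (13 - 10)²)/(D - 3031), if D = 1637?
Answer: 1526/697 ≈ 2.1894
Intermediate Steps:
(-3061 + (13 - 10)²)/(D - 3031) = (-3061 + (13 - 10)²)/(1637 - 3031) = (-3061 + 3²)/(-1394) = (-3061 + 9)*(-1/1394) = -3052*(-1/1394) = 1526/697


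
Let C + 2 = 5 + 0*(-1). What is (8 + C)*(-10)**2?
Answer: 1100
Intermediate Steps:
C = 3 (C = -2 + (5 + 0*(-1)) = -2 + (5 + 0) = -2 + 5 = 3)
(8 + C)*(-10)**2 = (8 + 3)*(-10)**2 = 11*100 = 1100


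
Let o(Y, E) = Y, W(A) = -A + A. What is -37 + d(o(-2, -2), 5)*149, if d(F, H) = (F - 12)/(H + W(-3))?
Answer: -2271/5 ≈ -454.20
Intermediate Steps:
W(A) = 0
d(F, H) = (-12 + F)/H (d(F, H) = (F - 12)/(H + 0) = (-12 + F)/H)
-37 + d(o(-2, -2), 5)*149 = -37 + ((-12 - 2)/5)*149 = -37 + ((⅕)*(-14))*149 = -37 - 14/5*149 = -37 - 2086/5 = -2271/5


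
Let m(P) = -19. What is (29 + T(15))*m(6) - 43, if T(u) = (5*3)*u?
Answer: -4869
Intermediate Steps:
T(u) = 15*u
(29 + T(15))*m(6) - 43 = (29 + 15*15)*(-19) - 43 = (29 + 225)*(-19) - 43 = 254*(-19) - 43 = -4826 - 43 = -4869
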